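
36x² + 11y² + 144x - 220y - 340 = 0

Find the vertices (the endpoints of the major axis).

(-2, -2) and (-2, 22)

36(x² + 4x) + 11(y² - 20y) = 340
36(x + 2)² + 11(y - 10)² = 340 + 144 + 1100 = 1584
Divide by 1584: (x + 2)²/44 + (y - 10)²/144 = 1
Ellipse, center (-2, 10), major axis vertical; a² = 144, b² = 44.
a = 12. Vertices at (h, k ± a).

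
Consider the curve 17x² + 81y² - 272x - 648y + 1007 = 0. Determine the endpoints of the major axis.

(-1, 4) and (17, 4)

17(x² - 16x) + 81(y² - 8y) = -1007
Completing the square gives 17(x - 8)² + 81(y - 4)² = -1007 + 1088 + 1296 = 1377.
Divide through by 1377 to get (x - 8)²/81 + (y - 4)²/17 = 1.
Ellipse, center (8, 4), major axis horizontal; a² = 81, b² = 17.
a = 9. Vertices at (h ± a, k).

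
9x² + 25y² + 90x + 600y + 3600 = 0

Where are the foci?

(-9, -12) and (-1, -12)

Rearranging, 9(x² + 10x) + 25(y² + 24y) = -3600.
Complete the square: 9(x + 5)² + 25(y + 12)² = -3600 + 225 + 3600 = 225
Divide through by 225 to get (x + 5)²/25 + (y + 12)²/9 = 1.
Ellipse, center (-5, -12), major axis horizontal; a² = 25, b² = 9.
c² = a² - b² = 25 - 9 = 16, so c = 4.
Foci lie on the horizontal axis through the center: (h ± c, k).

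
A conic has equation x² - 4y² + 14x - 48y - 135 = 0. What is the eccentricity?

Collect terms: (x² + 14x) -4(y² + 12y) = 135
(x + 7)² -4(y + 6)² = 135 + 49 - 144 = 40
Dividing both sides by 40: (x + 7)²/40 - (y + 6)²/10 = 1
Hyperbola, center (-7, -6), transverse axis horizontal; a² = 40, b² = 10.
c² = a² + b² = 50, so c = 5√2.
e = c/a = 5√2/2√10 = √5/2.

e = √5/2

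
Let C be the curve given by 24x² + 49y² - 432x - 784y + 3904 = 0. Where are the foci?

24(x² - 18x) + 49(y² - 16y) = -3904
24(x - 9)² + 49(y - 8)² = -3904 + 1944 + 3136 = 1176
Divide through by 1176 to get (x - 9)²/49 + (y - 8)²/24 = 1.
Ellipse, center (9, 8), major axis horizontal; a² = 49, b² = 24.
c² = a² - b² = 49 - 24 = 25, so c = 5.
Foci lie on the horizontal axis through the center: (h ± c, k).

(4, 8) and (14, 8)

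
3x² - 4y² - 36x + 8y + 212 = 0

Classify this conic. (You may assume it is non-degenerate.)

No xy term. Coefficients of x² and y² are A = 3, C = -4.
A and C have opposite signs ⇒ hyperbola.

hyperbola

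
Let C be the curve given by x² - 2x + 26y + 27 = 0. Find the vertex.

Only x is squared. Complete the square in x: (x - 1)² = -26(y + 1).
Vertex (1, -1); 4p = -26 so p = -13/2. Opens down.

(1, -1)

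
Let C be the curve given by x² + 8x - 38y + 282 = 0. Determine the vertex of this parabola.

(-4, 7)

Only x is squared. Complete the square in x: (x + 4)² = 38(y - 7).
Vertex (-4, 7); 4p = 38 so p = 19/2. Opens up.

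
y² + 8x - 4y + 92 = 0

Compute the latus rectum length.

8

Only y is squared. Complete the square in y: (y - 2)² = -8(x + 11).
Vertex (-11, 2); 4p = -8 so p = -2. Opens left.
Latus rectum length = |4p| = 8.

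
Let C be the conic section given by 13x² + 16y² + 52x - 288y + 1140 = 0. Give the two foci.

13(x² + 4x) + 16(y² - 18y) = -1140
Completing the square gives 13(x + 2)² + 16(y - 9)² = -1140 + 52 + 1296 = 208.
Dividing both sides by 208: (x + 2)²/16 + (y - 9)²/13 = 1
Ellipse, center (-2, 9), major axis horizontal; a² = 16, b² = 13.
c² = a² - b² = 16 - 13 = 3, so c = √3.
Foci lie on the horizontal axis through the center: (h ± c, k).

(-2 - √3, 9) and (-2 + √3, 9)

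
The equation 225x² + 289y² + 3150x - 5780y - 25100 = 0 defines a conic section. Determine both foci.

225(x² + 14x) + 289(y² - 20y) = 25100
Complete the square in x and y: 225(x + 7)² + 289(y - 10)² = 25100 + 11025 + 28900 = 65025
Divide by 65025: (x + 7)²/289 + (y - 10)²/225 = 1
Ellipse, center (-7, 10), major axis horizontal; a² = 289, b² = 225.
c² = a² - b² = 289 - 225 = 64, so c = 8.
Foci lie on the horizontal axis through the center: (h ± c, k).

(-15, 10) and (1, 10)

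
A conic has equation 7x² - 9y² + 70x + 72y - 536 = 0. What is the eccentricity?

Rearranging, 7(x² + 10x) -9(y² - 8y) = 536.
Completing the square gives 7(x + 5)² -9(y - 4)² = 536 + 175 - 144 = 567.
Dividing both sides by 567: (x + 5)²/81 - (y - 4)²/63 = 1
Hyperbola, center (-5, 4), transverse axis horizontal; a² = 81, b² = 63.
c² = a² + b² = 144, so c = 12.
e = c/a = 12/9 = 4/3.

e = 4/3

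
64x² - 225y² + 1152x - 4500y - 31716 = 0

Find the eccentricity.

64(x² + 18x) -225(y² + 20y) = 31716
Completing the square gives 64(x + 9)² -225(y + 10)² = 31716 + 5184 - 22500 = 14400.
Dividing both sides by 14400: (x + 9)²/225 - (y + 10)²/64 = 1
Hyperbola, center (-9, -10), transverse axis horizontal; a² = 225, b² = 64.
c² = a² + b² = 289, so c = 17.
e = c/a = 17/15.

e = 17/15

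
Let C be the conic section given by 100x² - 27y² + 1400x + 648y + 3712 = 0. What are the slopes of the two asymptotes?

Group: 100(x² + 14x) -27(y² - 24y) = -3712
Completing the square gives 100(x + 7)² -27(y - 12)² = -3712 + 4900 - 3888 = -2700.
Divide by -2700: (y - 12)²/100 - (x + 7)²/27 = 1
Hyperbola, center (-7, 12), transverse axis vertical; a² = 100, b² = 27.
For a vertical hyperbola the asymptotes have slope ±a/b.
Here that is ±10/3√3 = ±10√3/9.

10√3/9 and -10√3/9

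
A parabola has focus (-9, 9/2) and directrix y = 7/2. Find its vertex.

(-9, 4)

The vertex is the midpoint between the focus and the directrix along the axis of symmetry.
Axis is vertical (directrix is horizontal). Vertex y-coordinate = (9/2 + 7/2)/2 = 4; x-coordinate = -9.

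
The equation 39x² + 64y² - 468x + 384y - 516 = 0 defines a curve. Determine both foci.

Rearranging, 39(x² - 12x) + 64(y² + 6y) = 516.
Complete the square: 39(x - 6)² + 64(y + 3)² = 516 + 1404 + 576 = 2496
Dividing both sides by 2496: (x - 6)²/64 + (y + 3)²/39 = 1
Ellipse, center (6, -3), major axis horizontal; a² = 64, b² = 39.
c² = a² - b² = 64 - 39 = 25, so c = 5.
Foci lie on the horizontal axis through the center: (h ± c, k).

(1, -3) and (11, -3)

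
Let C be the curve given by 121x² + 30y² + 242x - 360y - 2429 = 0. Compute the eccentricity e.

e = √91/11

Group the x- and y-terms: 121(x² + 2x) + 30(y² - 12y) = 2429
121(x + 1)² + 30(y - 6)² = 2429 + 121 + 1080 = 3630
Divide by 3630: (x + 1)²/30 + (y - 6)²/121 = 1
Ellipse, center (-1, 6), major axis vertical; a² = 121, b² = 30.
c² = a² - b² = 91, so c = √91.
e = c/a = √91/11.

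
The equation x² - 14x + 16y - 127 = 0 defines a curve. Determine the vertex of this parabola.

Only x is squared. Complete the square in x: (x - 7)² = -16(y - 11).
Vertex (7, 11); 4p = -16 so p = -4. Opens down.

(7, 11)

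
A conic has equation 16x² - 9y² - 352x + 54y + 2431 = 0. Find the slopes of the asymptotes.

Rearranging, 16(x² - 22x) -9(y² - 6y) = -2431.
Complete the square: 16(x - 11)² -9(y - 3)² = -2431 + 1936 - 81 = -576
Divide by -576: (y - 3)²/64 - (x - 11)²/36 = 1
Hyperbola, center (11, 3), transverse axis vertical; a² = 64, b² = 36.
For a vertical hyperbola the asymptotes have slope ±a/b.
Here that is ±8/6 = ±4/3.

4/3 and -4/3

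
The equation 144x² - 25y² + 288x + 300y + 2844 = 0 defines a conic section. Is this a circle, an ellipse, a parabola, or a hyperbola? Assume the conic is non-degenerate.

No xy term. Coefficients of x² and y² are A = 144, C = -25.
A and C have opposite signs ⇒ hyperbola.

hyperbola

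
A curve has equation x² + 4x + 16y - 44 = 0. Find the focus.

Only x is squared. Complete the square in x: (x + 2)² = -16(y - 3).
Vertex (-2, 3); 4p = -16 so p = -4. Opens down.
Focus is p units from the vertex along the axis: (h, k + p).

(-2, -1)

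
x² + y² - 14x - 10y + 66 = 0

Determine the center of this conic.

(7, 5)

Group the x- and y-terms: (x² - 14x) + (y² - 10y) = -66
Complete the square: (x - 7)² + (y - 5)² = -66 + 49 + 25 = 8
So (x - 7)² + (y - 5)² = 8.
Circle centered at (7, 5) with r² = 8.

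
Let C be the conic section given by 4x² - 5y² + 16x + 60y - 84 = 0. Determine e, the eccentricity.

4(x² + 4x) -5(y² - 12y) = 84
Completing the square gives 4(x + 2)² -5(y - 6)² = 84 + 16 - 180 = -80.
Dividing both sides by -80: (y - 6)²/16 - (x + 2)²/20 = 1
Hyperbola, center (-2, 6), transverse axis vertical; a² = 16, b² = 20.
c² = a² + b² = 36, so c = 6.
e = c/a = 6/4 = 3/2.

e = 3/2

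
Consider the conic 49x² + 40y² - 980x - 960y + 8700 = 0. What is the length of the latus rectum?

80/7

Collect terms: 49(x² - 20x) + 40(y² - 24y) = -8700
Complete the square: 49(x - 10)² + 40(y - 12)² = -8700 + 4900 + 5760 = 1960
Dividing both sides by 1960: (x - 10)²/40 + (y - 12)²/49 = 1
Ellipse, center (10, 12), major axis vertical; a² = 49, b² = 40.
Latus rectum length = 2b²/a = 2·40/7 = 80/7.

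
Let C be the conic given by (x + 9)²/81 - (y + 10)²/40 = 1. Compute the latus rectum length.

80/9

Center (-9, -10). The positive term is the x-term, so the transverse axis is horizontal; a² = 81, b² = 40.
Latus rectum length = 2b²/a = 2·40/9 = 80/9.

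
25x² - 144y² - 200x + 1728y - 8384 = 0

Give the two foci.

(-9, 6) and (17, 6)

Group the x- and y-terms: 25(x² - 8x) -144(y² - 12y) = 8384
Completing the square gives 25(x - 4)² -144(y - 6)² = 8384 + 400 - 5184 = 3600.
Divide through by 3600 to get (x - 4)²/144 - (y - 6)²/25 = 1.
Hyperbola, center (4, 6), transverse axis horizontal; a² = 144, b² = 25.
c² = a² + b² = 144 + 25 = 169, so c = 13.
Foci lie on the horizontal axis through the center: (h ± c, k).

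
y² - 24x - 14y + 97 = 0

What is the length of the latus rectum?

Only y is squared. Complete the square in y: (y - 7)² = 24(x - 2).
Vertex (2, 7); 4p = 24 so p = 6. Opens right.
Latus rectum length = |4p| = 24.

24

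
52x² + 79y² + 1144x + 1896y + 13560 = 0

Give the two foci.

(-11 - 3√3, -12) and (-11 + 3√3, -12)

Group the x- and y-terms: 52(x² + 22x) + 79(y² + 24y) = -13560
52(x + 11)² + 79(y + 12)² = -13560 + 6292 + 11376 = 4108
Divide through by 4108 to get (x + 11)²/79 + (y + 12)²/52 = 1.
Ellipse, center (-11, -12), major axis horizontal; a² = 79, b² = 52.
c² = a² - b² = 79 - 52 = 27, so c = 3√3.
Foci lie on the horizontal axis through the center: (h ± c, k).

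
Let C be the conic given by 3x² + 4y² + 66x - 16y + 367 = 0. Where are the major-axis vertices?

(-13, 2) and (-9, 2)

Group the x- and y-terms: 3(x² + 22x) + 4(y² - 4y) = -367
Completing the square gives 3(x + 11)² + 4(y - 2)² = -367 + 363 + 16 = 12.
Divide through by 12 to get (x + 11)²/4 + (y - 2)²/3 = 1.
Ellipse, center (-11, 2), major axis horizontal; a² = 4, b² = 3.
a = 2. Vertices at (h ± a, k).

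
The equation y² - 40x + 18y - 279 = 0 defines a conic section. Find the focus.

Only y is squared. Complete the square in y: (y + 9)² = 40(x + 9).
Vertex (-9, -9); 4p = 40 so p = 10. Opens right.
Focus is p units from the vertex along the axis: (h + p, k).

(1, -9)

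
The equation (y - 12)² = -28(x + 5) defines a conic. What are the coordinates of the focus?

Vertex (-5, 12); 4p = -28 so p = -7. Opens left.
Focus is p units from the vertex along the axis: (h + p, k).

(-12, 12)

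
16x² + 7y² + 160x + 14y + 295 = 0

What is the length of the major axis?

Collect terms: 16(x² + 10x) + 7(y² + 2y) = -295
Complete the square in x and y: 16(x + 5)² + 7(y + 1)² = -295 + 400 + 7 = 112
Divide by 112: (x + 5)²/7 + (y + 1)²/16 = 1
Ellipse, center (-5, -1), major axis vertical; a² = 16, b² = 7.
a² = 16 so a = 4; the major axis has length 2a = 8.

8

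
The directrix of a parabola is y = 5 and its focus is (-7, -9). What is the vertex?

The vertex is the midpoint between the focus and the directrix along the axis of symmetry.
Axis is vertical (directrix is horizontal). Vertex y-coordinate = (-9 + 5)/2 = -2; x-coordinate = -7.

(-7, -2)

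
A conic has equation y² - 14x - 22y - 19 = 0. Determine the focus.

(-13/2, 11)

Only y is squared. Complete the square in y: (y - 11)² = 14(x + 10).
Vertex (-10, 11); 4p = 14 so p = 7/2. Opens right.
Focus is p units from the vertex along the axis: (h + p, k).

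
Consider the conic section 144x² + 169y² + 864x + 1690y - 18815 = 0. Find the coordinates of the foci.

Group: 144(x² + 6x) + 169(y² + 10y) = 18815
144(x + 3)² + 169(y + 5)² = 18815 + 1296 + 4225 = 24336
Dividing both sides by 24336: (x + 3)²/169 + (y + 5)²/144 = 1
Ellipse, center (-3, -5), major axis horizontal; a² = 169, b² = 144.
c² = a² - b² = 169 - 144 = 25, so c = 5.
Foci lie on the horizontal axis through the center: (h ± c, k).

(-8, -5) and (2, -5)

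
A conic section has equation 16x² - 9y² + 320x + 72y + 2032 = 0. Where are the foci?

(-10, -6) and (-10, 14)

16(x² + 20x) -9(y² - 8y) = -2032
Complete the square in x and y: 16(x + 10)² -9(y - 4)² = -2032 + 1600 - 144 = -576
Divide through by -576 to get (y - 4)²/64 - (x + 10)²/36 = 1.
Hyperbola, center (-10, 4), transverse axis vertical; a² = 64, b² = 36.
c² = a² + b² = 64 + 36 = 100, so c = 10.
Foci lie on the vertical axis through the center: (h, k ± c).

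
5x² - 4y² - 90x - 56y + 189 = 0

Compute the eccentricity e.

e = 3/2

5(x² - 18x) -4(y² + 14y) = -189
Complete the square: 5(x - 9)² -4(y + 7)² = -189 + 405 - 196 = 20
Dividing both sides by 20: (x - 9)²/4 - (y + 7)²/5 = 1
Hyperbola, center (9, -7), transverse axis horizontal; a² = 4, b² = 5.
c² = a² + b² = 9, so c = 3.
e = c/a = 3/2.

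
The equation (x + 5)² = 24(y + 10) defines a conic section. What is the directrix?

y = -16

Vertex (-5, -10); 4p = 24 so p = 6. Opens up.
Directrix is the horizontal line y = k − p = -10 − (6) = -16.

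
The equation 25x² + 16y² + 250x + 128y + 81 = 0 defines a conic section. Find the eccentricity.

e = 3/5

Group: 25(x² + 10x) + 16(y² + 8y) = -81
Complete the square: 25(x + 5)² + 16(y + 4)² = -81 + 625 + 256 = 800
Divide by 800: (x + 5)²/32 + (y + 4)²/50 = 1
Ellipse, center (-5, -4), major axis vertical; a² = 50, b² = 32.
c² = a² - b² = 18, so c = 3√2.
e = c/a = 3√2/5√2 = 3/5.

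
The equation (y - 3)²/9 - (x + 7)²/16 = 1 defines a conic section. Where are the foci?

(-7, -2) and (-7, 8)

Center (-7, 3). The positive term is the y-term, so the transverse axis is vertical; a² = 9, b² = 16.
c² = a² + b² = 9 + 16 = 25, so c = 5.
Foci lie on the vertical axis through the center: (h, k ± c).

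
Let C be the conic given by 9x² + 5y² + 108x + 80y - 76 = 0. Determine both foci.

(-6, -16) and (-6, 0)

9(x² + 12x) + 5(y² + 16y) = 76
Complete the square: 9(x + 6)² + 5(y + 8)² = 76 + 324 + 320 = 720
Divide by 720: (x + 6)²/80 + (y + 8)²/144 = 1
Ellipse, center (-6, -8), major axis vertical; a² = 144, b² = 80.
c² = a² - b² = 144 - 80 = 64, so c = 8.
Foci lie on the vertical axis through the center: (h, k ± c).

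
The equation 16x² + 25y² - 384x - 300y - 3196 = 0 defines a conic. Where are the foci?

(0, 6) and (24, 6)

Rearranging, 16(x² - 24x) + 25(y² - 12y) = 3196.
Complete the square in x and y: 16(x - 12)² + 25(y - 6)² = 3196 + 2304 + 900 = 6400
Dividing both sides by 6400: (x - 12)²/400 + (y - 6)²/256 = 1
Ellipse, center (12, 6), major axis horizontal; a² = 400, b² = 256.
c² = a² - b² = 400 - 256 = 144, so c = 12.
Foci lie on the horizontal axis through the center: (h ± c, k).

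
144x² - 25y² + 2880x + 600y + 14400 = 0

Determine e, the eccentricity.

e = 13/12

Rearranging, 144(x² + 20x) -25(y² - 24y) = -14400.
Completing the square gives 144(x + 10)² -25(y - 12)² = -14400 + 14400 - 3600 = -3600.
Divide through by -3600 to get (y - 12)²/144 - (x + 10)²/25 = 1.
Hyperbola, center (-10, 12), transverse axis vertical; a² = 144, b² = 25.
c² = a² + b² = 169, so c = 13.
e = c/a = 13/12.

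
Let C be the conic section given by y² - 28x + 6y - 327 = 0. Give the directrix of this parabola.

Only y is squared. Complete the square in y: (y + 3)² = 28(x + 12).
Vertex (-12, -3); 4p = 28 so p = 7. Opens right.
Directrix is the vertical line x = h − p = -12 − (7) = -19.

x = -19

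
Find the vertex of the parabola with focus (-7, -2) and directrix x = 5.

(-1, -2)

The vertex is the midpoint between the focus and the directrix along the axis of symmetry.
Axis is horizontal (directrix is vertical). Vertex x-coordinate = (-7 + 5)/2 = -1; y-coordinate = -2.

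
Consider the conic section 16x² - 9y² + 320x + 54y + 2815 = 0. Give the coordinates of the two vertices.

(-10, -9) and (-10, 15)

Collect terms: 16(x² + 20x) -9(y² - 6y) = -2815
Completing the square gives 16(x + 10)² -9(y - 3)² = -2815 + 1600 - 81 = -1296.
Dividing both sides by -1296: (y - 3)²/144 - (x + 10)²/81 = 1
Hyperbola, center (-10, 3), transverse axis vertical; a² = 144, b² = 81.
a = 12. Vertices at (h, k ± a).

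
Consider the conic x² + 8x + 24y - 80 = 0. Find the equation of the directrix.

y = 10

Only x is squared. Complete the square in x: (x + 4)² = -24(y - 4).
Vertex (-4, 4); 4p = -24 so p = -6. Opens down.
Directrix is the horizontal line y = k − p = 4 − (-6) = 10.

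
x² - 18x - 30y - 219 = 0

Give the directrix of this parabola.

y = -35/2

Only x is squared. Complete the square in x: (x - 9)² = 30(y + 10).
Vertex (9, -10); 4p = 30 so p = 15/2. Opens up.
Directrix is the horizontal line y = k − p = -10 − (15/2) = -35/2.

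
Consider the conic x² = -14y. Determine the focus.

Vertex (0, 0); 4p = -14 so p = -7/2. Opens down.
Focus is p units from the vertex along the axis: (h, k + p).

(0, -7/2)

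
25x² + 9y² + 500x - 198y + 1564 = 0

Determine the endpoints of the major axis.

Group: 25(x² + 20x) + 9(y² - 22y) = -1564
Complete the square: 25(x + 10)² + 9(y - 11)² = -1564 + 2500 + 1089 = 2025
Divide by 2025: (x + 10)²/81 + (y - 11)²/225 = 1
Ellipse, center (-10, 11), major axis vertical; a² = 225, b² = 81.
a = 15. Vertices at (h, k ± a).

(-10, -4) and (-10, 26)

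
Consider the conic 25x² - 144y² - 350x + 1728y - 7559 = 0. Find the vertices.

Collect terms: 25(x² - 14x) -144(y² - 12y) = 7559
Complete the square: 25(x - 7)² -144(y - 6)² = 7559 + 1225 - 5184 = 3600
Dividing both sides by 3600: (x - 7)²/144 - (y - 6)²/25 = 1
Hyperbola, center (7, 6), transverse axis horizontal; a² = 144, b² = 25.
a = 12. Vertices at (h ± a, k).

(-5, 6) and (19, 6)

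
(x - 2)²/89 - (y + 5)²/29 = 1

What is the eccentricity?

Center (2, -5). The positive term is the x-term, so the transverse axis is horizontal; a² = 89, b² = 29.
c² = a² + b² = 118, so c = √118.
e = c/a = √118/√89 = √10502/89.

e = √10502/89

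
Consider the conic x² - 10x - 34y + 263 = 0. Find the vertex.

(5, 7)

Only x is squared. Complete the square in x: (x - 5)² = 34(y - 7).
Vertex (5, 7); 4p = 34 so p = 17/2. Opens up.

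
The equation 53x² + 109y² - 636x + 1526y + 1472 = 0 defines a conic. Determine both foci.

Collect terms: 53(x² - 12x) + 109(y² + 14y) = -1472
53(x - 6)² + 109(y + 7)² = -1472 + 1908 + 5341 = 5777
Divide through by 5777 to get (x - 6)²/109 + (y + 7)²/53 = 1.
Ellipse, center (6, -7), major axis horizontal; a² = 109, b² = 53.
c² = a² - b² = 109 - 53 = 56, so c = 2√14.
Foci lie on the horizontal axis through the center: (h ± c, k).

(6 - 2√14, -7) and (6 + 2√14, -7)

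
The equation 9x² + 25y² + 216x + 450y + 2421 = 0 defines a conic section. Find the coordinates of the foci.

Collect terms: 9(x² + 24x) + 25(y² + 18y) = -2421
Complete the square in x and y: 9(x + 12)² + 25(y + 9)² = -2421 + 1296 + 2025 = 900
Dividing both sides by 900: (x + 12)²/100 + (y + 9)²/36 = 1
Ellipse, center (-12, -9), major axis horizontal; a² = 100, b² = 36.
c² = a² - b² = 100 - 36 = 64, so c = 8.
Foci lie on the horizontal axis through the center: (h ± c, k).

(-20, -9) and (-4, -9)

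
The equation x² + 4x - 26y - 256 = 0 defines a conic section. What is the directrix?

Only x is squared. Complete the square in x: (x + 2)² = 26(y + 10).
Vertex (-2, -10); 4p = 26 so p = 13/2. Opens up.
Directrix is the horizontal line y = k − p = -10 − (13/2) = -33/2.

y = -33/2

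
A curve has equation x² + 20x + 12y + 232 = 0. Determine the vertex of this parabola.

(-10, -11)

Only x is squared. Complete the square in x: (x + 10)² = -12(y + 11).
Vertex (-10, -11); 4p = -12 so p = -3. Opens down.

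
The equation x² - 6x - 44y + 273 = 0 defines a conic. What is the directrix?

y = -5

Only x is squared. Complete the square in x: (x - 3)² = 44(y - 6).
Vertex (3, 6); 4p = 44 so p = 11. Opens up.
Directrix is the horizontal line y = k − p = 6 − (11) = -5.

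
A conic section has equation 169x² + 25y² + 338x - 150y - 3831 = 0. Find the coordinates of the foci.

169(x² + 2x) + 25(y² - 6y) = 3831
Complete the square: 169(x + 1)² + 25(y - 3)² = 3831 + 169 + 225 = 4225
Dividing both sides by 4225: (x + 1)²/25 + (y - 3)²/169 = 1
Ellipse, center (-1, 3), major axis vertical; a² = 169, b² = 25.
c² = a² - b² = 169 - 25 = 144, so c = 12.
Foci lie on the vertical axis through the center: (h, k ± c).

(-1, -9) and (-1, 15)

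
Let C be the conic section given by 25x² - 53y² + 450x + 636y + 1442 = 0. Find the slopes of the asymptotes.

5√53/53 and -5√53/53

25(x² + 18x) -53(y² - 12y) = -1442
Completing the square gives 25(x + 9)² -53(y - 6)² = -1442 + 2025 - 1908 = -1325.
Divide by -1325: (y - 6)²/25 - (x + 9)²/53 = 1
Hyperbola, center (-9, 6), transverse axis vertical; a² = 25, b² = 53.
For a vertical hyperbola the asymptotes have slope ±a/b.
Here that is ±5/√53 = ±5√53/53.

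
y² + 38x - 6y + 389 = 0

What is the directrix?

x = -1/2

Only y is squared. Complete the square in y: (y - 3)² = -38(x + 10).
Vertex (-10, 3); 4p = -38 so p = -19/2. Opens left.
Directrix is the vertical line x = h − p = -10 − (-19/2) = -1/2.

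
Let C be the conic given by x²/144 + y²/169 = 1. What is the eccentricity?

e = 5/13

Center (0, 0). The larger denominator 169 sits under the y-term, so the major axis is vertical; a² = 169, b² = 144.
c² = a² - b² = 25, so c = 5.
e = c/a = 5/13.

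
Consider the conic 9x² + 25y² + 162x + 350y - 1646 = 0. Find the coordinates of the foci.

(-25, -7) and (7, -7)

Collect terms: 9(x² + 18x) + 25(y² + 14y) = 1646
9(x + 9)² + 25(y + 7)² = 1646 + 729 + 1225 = 3600
Divide by 3600: (x + 9)²/400 + (y + 7)²/144 = 1
Ellipse, center (-9, -7), major axis horizontal; a² = 400, b² = 144.
c² = a² - b² = 400 - 144 = 256, so c = 16.
Foci lie on the horizontal axis through the center: (h ± c, k).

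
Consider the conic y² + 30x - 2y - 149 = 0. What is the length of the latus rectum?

30

Only y is squared. Complete the square in y: (y - 1)² = -30(x - 5).
Vertex (5, 1); 4p = -30 so p = -15/2. Opens left.
Latus rectum length = |4p| = 30.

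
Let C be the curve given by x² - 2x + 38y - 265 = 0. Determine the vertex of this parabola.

(1, 7)

Only x is squared. Complete the square in x: (x - 1)² = -38(y - 7).
Vertex (1, 7); 4p = -38 so p = -19/2. Opens down.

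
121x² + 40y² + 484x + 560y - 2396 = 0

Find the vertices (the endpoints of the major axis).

(-2, -18) and (-2, 4)

Collect terms: 121(x² + 4x) + 40(y² + 14y) = 2396
Complete the square in x and y: 121(x + 2)² + 40(y + 7)² = 2396 + 484 + 1960 = 4840
Divide by 4840: (x + 2)²/40 + (y + 7)²/121 = 1
Ellipse, center (-2, -7), major axis vertical; a² = 121, b² = 40.
a = 11. Vertices at (h, k ± a).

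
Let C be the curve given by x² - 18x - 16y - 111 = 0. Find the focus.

(9, -8)

Only x is squared. Complete the square in x: (x - 9)² = 16(y + 12).
Vertex (9, -12); 4p = 16 so p = 4. Opens up.
Focus is p units from the vertex along the axis: (h, k + p).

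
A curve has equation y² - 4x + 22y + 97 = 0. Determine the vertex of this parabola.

(-6, -11)

Only y is squared. Complete the square in y: (y + 11)² = 4(x + 6).
Vertex (-6, -11); 4p = 4 so p = 1. Opens right.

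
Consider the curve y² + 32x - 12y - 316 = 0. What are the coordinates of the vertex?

(11, 6)

Only y is squared. Complete the square in y: (y - 6)² = -32(x - 11).
Vertex (11, 6); 4p = -32 so p = -8. Opens left.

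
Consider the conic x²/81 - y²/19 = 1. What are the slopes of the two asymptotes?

Center (0, 0). The positive term is the x-term, so the transverse axis is horizontal; a² = 81, b² = 19.
For a horizontal hyperbola the asymptotes have slope ±b/a.
Here that is ±√19/9.

√19/9 and -√19/9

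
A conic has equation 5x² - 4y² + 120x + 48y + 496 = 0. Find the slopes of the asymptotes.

√5/2 and -√5/2

Rearranging, 5(x² + 24x) -4(y² - 12y) = -496.
5(x + 12)² -4(y - 6)² = -496 + 720 - 144 = 80
Divide through by 80 to get (x + 12)²/16 - (y - 6)²/20 = 1.
Hyperbola, center (-12, 6), transverse axis horizontal; a² = 16, b² = 20.
For a horizontal hyperbola the asymptotes have slope ±b/a.
Here that is ±2√5/4 = ±√5/2.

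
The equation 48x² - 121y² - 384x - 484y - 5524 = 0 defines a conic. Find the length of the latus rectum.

96/11

Group the x- and y-terms: 48(x² - 8x) -121(y² + 4y) = 5524
48(x - 4)² -121(y + 2)² = 5524 + 768 - 484 = 5808
Dividing both sides by 5808: (x - 4)²/121 - (y + 2)²/48 = 1
Hyperbola, center (4, -2), transverse axis horizontal; a² = 121, b² = 48.
Latus rectum length = 2b²/a = 2·48/11 = 96/11.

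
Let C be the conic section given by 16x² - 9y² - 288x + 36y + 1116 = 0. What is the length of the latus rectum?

Group the x- and y-terms: 16(x² - 18x) -9(y² - 4y) = -1116
16(x - 9)² -9(y - 2)² = -1116 + 1296 - 36 = 144
Dividing both sides by 144: (x - 9)²/9 - (y - 2)²/16 = 1
Hyperbola, center (9, 2), transverse axis horizontal; a² = 9, b² = 16.
Latus rectum length = 2b²/a = 2·16/3 = 32/3.

32/3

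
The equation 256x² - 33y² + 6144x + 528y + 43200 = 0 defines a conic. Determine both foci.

(-12, -9) and (-12, 25)

Group: 256(x² + 24x) -33(y² - 16y) = -43200
Completing the square gives 256(x + 12)² -33(y - 8)² = -43200 + 36864 - 2112 = -8448.
Divide through by -8448 to get (y - 8)²/256 - (x + 12)²/33 = 1.
Hyperbola, center (-12, 8), transverse axis vertical; a² = 256, b² = 33.
c² = a² + b² = 256 + 33 = 289, so c = 17.
Foci lie on the vertical axis through the center: (h, k ± c).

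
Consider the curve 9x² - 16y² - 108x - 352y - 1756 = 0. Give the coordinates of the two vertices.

(2, -11) and (10, -11)

Group the x- and y-terms: 9(x² - 12x) -16(y² + 22y) = 1756
9(x - 6)² -16(y + 11)² = 1756 + 324 - 1936 = 144
Divide by 144: (x - 6)²/16 - (y + 11)²/9 = 1
Hyperbola, center (6, -11), transverse axis horizontal; a² = 16, b² = 9.
a = 4. Vertices at (h ± a, k).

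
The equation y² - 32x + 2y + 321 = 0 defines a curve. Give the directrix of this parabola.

Only y is squared. Complete the square in y: (y + 1)² = 32(x - 10).
Vertex (10, -1); 4p = 32 so p = 8. Opens right.
Directrix is the vertical line x = h − p = 10 − (8) = 2.

x = 2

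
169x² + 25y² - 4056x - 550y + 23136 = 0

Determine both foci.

(12, -1) and (12, 23)

169(x² - 24x) + 25(y² - 22y) = -23136
Complete the square: 169(x - 12)² + 25(y - 11)² = -23136 + 24336 + 3025 = 4225
Divide by 4225: (x - 12)²/25 + (y - 11)²/169 = 1
Ellipse, center (12, 11), major axis vertical; a² = 169, b² = 25.
c² = a² - b² = 169 - 25 = 144, so c = 12.
Foci lie on the vertical axis through the center: (h, k ± c).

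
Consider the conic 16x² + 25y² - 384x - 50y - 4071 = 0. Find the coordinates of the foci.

(0, 1) and (24, 1)

Collect terms: 16(x² - 24x) + 25(y² - 2y) = 4071
Complete the square in x and y: 16(x - 12)² + 25(y - 1)² = 4071 + 2304 + 25 = 6400
Divide through by 6400 to get (x - 12)²/400 + (y - 1)²/256 = 1.
Ellipse, center (12, 1), major axis horizontal; a² = 400, b² = 256.
c² = a² - b² = 400 - 256 = 144, so c = 12.
Foci lie on the horizontal axis through the center: (h ± c, k).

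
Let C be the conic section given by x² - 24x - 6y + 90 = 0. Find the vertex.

Only x is squared. Complete the square in x: (x - 12)² = 6(y + 9).
Vertex (12, -9); 4p = 6 so p = 3/2. Opens up.

(12, -9)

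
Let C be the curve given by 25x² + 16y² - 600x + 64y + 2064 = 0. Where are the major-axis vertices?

Collect terms: 25(x² - 24x) + 16(y² + 4y) = -2064
Complete the square: 25(x - 12)² + 16(y + 2)² = -2064 + 3600 + 64 = 1600
Dividing both sides by 1600: (x - 12)²/64 + (y + 2)²/100 = 1
Ellipse, center (12, -2), major axis vertical; a² = 100, b² = 64.
a = 10. Vertices at (h, k ± a).

(12, -12) and (12, 8)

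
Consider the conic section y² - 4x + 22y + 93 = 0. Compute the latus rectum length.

Only y is squared. Complete the square in y: (y + 11)² = 4(x + 7).
Vertex (-7, -11); 4p = 4 so p = 1. Opens right.
Latus rectum length = |4p| = 4.

4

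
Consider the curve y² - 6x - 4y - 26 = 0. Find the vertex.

(-5, 2)

Only y is squared. Complete the square in y: (y - 2)² = 6(x + 5).
Vertex (-5, 2); 4p = 6 so p = 3/2. Opens right.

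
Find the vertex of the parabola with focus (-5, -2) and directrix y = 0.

(-5, -1)

The vertex is the midpoint between the focus and the directrix along the axis of symmetry.
Axis is vertical (directrix is horizontal). Vertex y-coordinate = (-2 + 0)/2 = -1; x-coordinate = -5.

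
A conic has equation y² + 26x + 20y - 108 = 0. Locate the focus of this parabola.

(3/2, -10)

Only y is squared. Complete the square in y: (y + 10)² = -26(x - 8).
Vertex (8, -10); 4p = -26 so p = -13/2. Opens left.
Focus is p units from the vertex along the axis: (h + p, k).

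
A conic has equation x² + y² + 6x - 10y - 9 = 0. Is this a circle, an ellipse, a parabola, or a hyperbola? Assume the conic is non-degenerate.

circle

No xy term. Coefficients of x² and y² are A = 1, C = 1.
A = C (same sign) ⇒ circle.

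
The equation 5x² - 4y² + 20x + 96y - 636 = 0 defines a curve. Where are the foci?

(-8, 12) and (4, 12)

Rearranging, 5(x² + 4x) -4(y² - 24y) = 636.
Completing the square gives 5(x + 2)² -4(y - 12)² = 636 + 20 - 576 = 80.
Divide through by 80 to get (x + 2)²/16 - (y - 12)²/20 = 1.
Hyperbola, center (-2, 12), transverse axis horizontal; a² = 16, b² = 20.
c² = a² + b² = 16 + 20 = 36, so c = 6.
Foci lie on the horizontal axis through the center: (h ± c, k).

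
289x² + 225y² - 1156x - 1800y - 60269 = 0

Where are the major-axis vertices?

(2, -13) and (2, 21)

Rearranging, 289(x² - 4x) + 225(y² - 8y) = 60269.
289(x - 2)² + 225(y - 4)² = 60269 + 1156 + 3600 = 65025
Dividing both sides by 65025: (x - 2)²/225 + (y - 4)²/289 = 1
Ellipse, center (2, 4), major axis vertical; a² = 289, b² = 225.
a = 17. Vertices at (h, k ± a).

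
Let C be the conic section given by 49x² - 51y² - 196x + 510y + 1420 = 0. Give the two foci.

Group: 49(x² - 4x) -51(y² - 10y) = -1420
Completing the square gives 49(x - 2)² -51(y - 5)² = -1420 + 196 - 1275 = -2499.
Dividing both sides by -2499: (y - 5)²/49 - (x - 2)²/51 = 1
Hyperbola, center (2, 5), transverse axis vertical; a² = 49, b² = 51.
c² = a² + b² = 49 + 51 = 100, so c = 10.
Foci lie on the vertical axis through the center: (h, k ± c).

(2, -5) and (2, 15)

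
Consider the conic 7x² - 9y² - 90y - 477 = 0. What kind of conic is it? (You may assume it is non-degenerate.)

hyperbola

No xy term. Coefficients of x² and y² are A = 7, C = -9.
A and C have opposite signs ⇒ hyperbola.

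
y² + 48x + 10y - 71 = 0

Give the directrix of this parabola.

x = 14

Only y is squared. Complete the square in y: (y + 5)² = -48(x - 2).
Vertex (2, -5); 4p = -48 so p = -12. Opens left.
Directrix is the vertical line x = h − p = 2 − (-12) = 14.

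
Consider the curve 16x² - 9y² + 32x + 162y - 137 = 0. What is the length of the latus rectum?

9

Collect terms: 16(x² + 2x) -9(y² - 18y) = 137
Complete the square: 16(x + 1)² -9(y - 9)² = 137 + 16 - 729 = -576
Divide through by -576 to get (y - 9)²/64 - (x + 1)²/36 = 1.
Hyperbola, center (-1, 9), transverse axis vertical; a² = 64, b² = 36.
Latus rectum length = 2b²/a = 2·36/8 = 9.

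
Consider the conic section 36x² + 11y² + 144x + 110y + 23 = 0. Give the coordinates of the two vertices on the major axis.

(-2, -11) and (-2, 1)

Collect terms: 36(x² + 4x) + 11(y² + 10y) = -23
Complete the square: 36(x + 2)² + 11(y + 5)² = -23 + 144 + 275 = 396
Dividing both sides by 396: (x + 2)²/11 + (y + 5)²/36 = 1
Ellipse, center (-2, -5), major axis vertical; a² = 36, b² = 11.
a = 6. Vertices at (h, k ± a).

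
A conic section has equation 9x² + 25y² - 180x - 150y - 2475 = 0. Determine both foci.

9(x² - 20x) + 25(y² - 6y) = 2475
Completing the square gives 9(x - 10)² + 25(y - 3)² = 2475 + 900 + 225 = 3600.
Divide by 3600: (x - 10)²/400 + (y - 3)²/144 = 1
Ellipse, center (10, 3), major axis horizontal; a² = 400, b² = 144.
c² = a² - b² = 400 - 144 = 256, so c = 16.
Foci lie on the horizontal axis through the center: (h ± c, k).

(-6, 3) and (26, 3)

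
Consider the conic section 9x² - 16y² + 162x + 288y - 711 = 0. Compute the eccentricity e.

Rearranging, 9(x² + 18x) -16(y² - 18y) = 711.
Completing the square gives 9(x + 9)² -16(y - 9)² = 711 + 729 - 1296 = 144.
Dividing both sides by 144: (x + 9)²/16 - (y - 9)²/9 = 1
Hyperbola, center (-9, 9), transverse axis horizontal; a² = 16, b² = 9.
c² = a² + b² = 25, so c = 5.
e = c/a = 5/4.

e = 5/4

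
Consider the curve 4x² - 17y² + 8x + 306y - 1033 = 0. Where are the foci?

(-1, 9 - √105) and (-1, 9 + √105)

Group: 4(x² + 2x) -17(y² - 18y) = 1033
Complete the square: 4(x + 1)² -17(y - 9)² = 1033 + 4 - 1377 = -340
Divide by -340: (y - 9)²/20 - (x + 1)²/85 = 1
Hyperbola, center (-1, 9), transverse axis vertical; a² = 20, b² = 85.
c² = a² + b² = 20 + 85 = 105, so c = √105.
Foci lie on the vertical axis through the center: (h, k ± c).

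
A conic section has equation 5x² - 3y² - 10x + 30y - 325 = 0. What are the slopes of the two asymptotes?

√15/3 and -√15/3

Collect terms: 5(x² - 2x) -3(y² - 10y) = 325
Complete the square: 5(x - 1)² -3(y - 5)² = 325 + 5 - 75 = 255
Divide through by 255 to get (x - 1)²/51 - (y - 5)²/85 = 1.
Hyperbola, center (1, 5), transverse axis horizontal; a² = 51, b² = 85.
For a horizontal hyperbola the asymptotes have slope ±b/a.
Here that is ±√85/√51 = ±√15/3.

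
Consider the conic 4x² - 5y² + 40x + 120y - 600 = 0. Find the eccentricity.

Rearranging, 4(x² + 10x) -5(y² - 24y) = 600.
Complete the square in x and y: 4(x + 5)² -5(y - 12)² = 600 + 100 - 720 = -20
Divide by -20: (y - 12)²/4 - (x + 5)²/5 = 1
Hyperbola, center (-5, 12), transverse axis vertical; a² = 4, b² = 5.
c² = a² + b² = 9, so c = 3.
e = c/a = 3/2.

e = 3/2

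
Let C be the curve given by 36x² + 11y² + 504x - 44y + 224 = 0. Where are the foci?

(-7, -8) and (-7, 12)

Group: 36(x² + 14x) + 11(y² - 4y) = -224
Complete the square in x and y: 36(x + 7)² + 11(y - 2)² = -224 + 1764 + 44 = 1584
Divide through by 1584 to get (x + 7)²/44 + (y - 2)²/144 = 1.
Ellipse, center (-7, 2), major axis vertical; a² = 144, b² = 44.
c² = a² - b² = 144 - 44 = 100, so c = 10.
Foci lie on the vertical axis through the center: (h, k ± c).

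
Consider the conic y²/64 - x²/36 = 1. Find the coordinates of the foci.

Center (0, 0). The positive term is the y-term, so the transverse axis is vertical; a² = 64, b² = 36.
c² = a² + b² = 64 + 36 = 100, so c = 10.
Foci lie on the vertical axis through the center: (h, k ± c).

(0, -10) and (0, 10)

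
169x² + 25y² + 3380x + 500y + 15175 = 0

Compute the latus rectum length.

50/13

169(x² + 20x) + 25(y² + 20y) = -15175
Complete the square: 169(x + 10)² + 25(y + 10)² = -15175 + 16900 + 2500 = 4225
Divide through by 4225 to get (x + 10)²/25 + (y + 10)²/169 = 1.
Ellipse, center (-10, -10), major axis vertical; a² = 169, b² = 25.
Latus rectum length = 2b²/a = 2·25/13 = 50/13.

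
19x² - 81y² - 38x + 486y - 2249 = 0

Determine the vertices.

(-8, 3) and (10, 3)

19(x² - 2x) -81(y² - 6y) = 2249
Completing the square gives 19(x - 1)² -81(y - 3)² = 2249 + 19 - 729 = 1539.
Dividing both sides by 1539: (x - 1)²/81 - (y - 3)²/19 = 1
Hyperbola, center (1, 3), transverse axis horizontal; a² = 81, b² = 19.
a = 9. Vertices at (h ± a, k).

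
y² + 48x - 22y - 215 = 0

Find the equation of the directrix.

Only y is squared. Complete the square in y: (y - 11)² = -48(x - 7).
Vertex (7, 11); 4p = -48 so p = -12. Opens left.
Directrix is the vertical line x = h − p = 7 − (-12) = 19.

x = 19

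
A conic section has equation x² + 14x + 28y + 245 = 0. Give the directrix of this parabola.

Only x is squared. Complete the square in x: (x + 7)² = -28(y + 7).
Vertex (-7, -7); 4p = -28 so p = -7. Opens down.
Directrix is the horizontal line y = k − p = -7 − (-7) = 0.

y = 0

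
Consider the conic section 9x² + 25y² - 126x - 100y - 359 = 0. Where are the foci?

(-1, 2) and (15, 2)

Collect terms: 9(x² - 14x) + 25(y² - 4y) = 359
Completing the square gives 9(x - 7)² + 25(y - 2)² = 359 + 441 + 100 = 900.
Divide by 900: (x - 7)²/100 + (y - 2)²/36 = 1
Ellipse, center (7, 2), major axis horizontal; a² = 100, b² = 36.
c² = a² - b² = 100 - 36 = 64, so c = 8.
Foci lie on the horizontal axis through the center: (h ± c, k).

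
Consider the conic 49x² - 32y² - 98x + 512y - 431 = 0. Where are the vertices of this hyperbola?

Collect terms: 49(x² - 2x) -32(y² - 16y) = 431
49(x - 1)² -32(y - 8)² = 431 + 49 - 2048 = -1568
Divide through by -1568 to get (y - 8)²/49 - (x - 1)²/32 = 1.
Hyperbola, center (1, 8), transverse axis vertical; a² = 49, b² = 32.
a = 7. Vertices at (h, k ± a).

(1, 1) and (1, 15)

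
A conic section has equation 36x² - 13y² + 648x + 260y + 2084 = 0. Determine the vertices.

(-9, 4) and (-9, 16)

Group: 36(x² + 18x) -13(y² - 20y) = -2084
36(x + 9)² -13(y - 10)² = -2084 + 2916 - 1300 = -468
Divide through by -468 to get (y - 10)²/36 - (x + 9)²/13 = 1.
Hyperbola, center (-9, 10), transverse axis vertical; a² = 36, b² = 13.
a = 6. Vertices at (h, k ± a).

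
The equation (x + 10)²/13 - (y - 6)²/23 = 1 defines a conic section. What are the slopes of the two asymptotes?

√299/13 and -√299/13

Center (-10, 6). The positive term is the x-term, so the transverse axis is horizontal; a² = 13, b² = 23.
For a horizontal hyperbola the asymptotes have slope ±b/a.
Here that is ±√23/√13 = ±√299/13.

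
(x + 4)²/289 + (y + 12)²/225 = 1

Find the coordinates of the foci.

Center (-4, -12). The larger denominator 289 sits under the x-term, so the major axis is horizontal; a² = 289, b² = 225.
c² = a² - b² = 289 - 225 = 64, so c = 8.
Foci lie on the horizontal axis through the center: (h ± c, k).

(-12, -12) and (4, -12)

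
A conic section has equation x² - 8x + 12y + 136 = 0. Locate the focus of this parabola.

(4, -13)

Only x is squared. Complete the square in x: (x - 4)² = -12(y + 10).
Vertex (4, -10); 4p = -12 so p = -3. Opens down.
Focus is p units from the vertex along the axis: (h, k + p).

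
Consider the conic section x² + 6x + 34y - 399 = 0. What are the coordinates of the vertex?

(-3, 12)

Only x is squared. Complete the square in x: (x + 3)² = -34(y - 12).
Vertex (-3, 12); 4p = -34 so p = -17/2. Opens down.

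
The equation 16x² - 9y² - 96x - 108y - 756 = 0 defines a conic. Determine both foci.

Collect terms: 16(x² - 6x) -9(y² + 12y) = 756
Complete the square in x and y: 16(x - 3)² -9(y + 6)² = 756 + 144 - 324 = 576
Dividing both sides by 576: (x - 3)²/36 - (y + 6)²/64 = 1
Hyperbola, center (3, -6), transverse axis horizontal; a² = 36, b² = 64.
c² = a² + b² = 36 + 64 = 100, so c = 10.
Foci lie on the horizontal axis through the center: (h ± c, k).

(-7, -6) and (13, -6)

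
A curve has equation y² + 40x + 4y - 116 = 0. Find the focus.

Only y is squared. Complete the square in y: (y + 2)² = -40(x - 3).
Vertex (3, -2); 4p = -40 so p = -10. Opens left.
Focus is p units from the vertex along the axis: (h + p, k).

(-7, -2)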